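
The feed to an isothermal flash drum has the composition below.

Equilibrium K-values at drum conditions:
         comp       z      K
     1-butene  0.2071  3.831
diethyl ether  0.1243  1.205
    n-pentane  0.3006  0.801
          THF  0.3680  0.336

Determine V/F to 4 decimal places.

Rachford–Rice: g(V/F) = Σ zᵢ(Kᵢ−1)/(1+V/F(Kᵢ−1)) = 0.
Check two-phase: ΣzᵢKᵢ = 1.3076 > 1 and Σzᵢ/Kᵢ = 1.6277 > 1, so g(0) = 0.3076 > 0 and g(1) = -0.6277 < 0.
Newton–Raphson from V/F = 0.5:
  V/F = 0.5000: g = -0.16639, g' = -0.6671 → V/F = 0.2506
  V/F = 0.2506: g = 0.01116, g' = -0.8195 → V/F = 0.2642
  V/F = 0.2642: g = 0.00014, g' = -0.7999 → V/F = 0.2643
Converged at V/F = 0.2643.

V/F = 0.2643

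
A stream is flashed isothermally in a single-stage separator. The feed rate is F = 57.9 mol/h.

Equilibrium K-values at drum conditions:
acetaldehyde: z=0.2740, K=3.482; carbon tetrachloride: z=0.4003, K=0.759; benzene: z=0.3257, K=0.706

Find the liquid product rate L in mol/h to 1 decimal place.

L = 15.1 mol/h

Newton iteration, ψ⁰ = 0.5:
  ψ = 0.5000: g = 0.08152, g' = -0.4049 → ψ = 0.7014
  ψ = 0.7014: g = 0.01141, g' = -0.3031 → ψ = 0.7390
  ψ = 0.7390: g = 0.00024, g' = -0.2905 → ψ = 0.7398
Converged at ψ = 0.7398.
Then V = ψ·F = 0.7398·57.9 = 42.8 mol/h and L = F − V = 15.1 mol/h.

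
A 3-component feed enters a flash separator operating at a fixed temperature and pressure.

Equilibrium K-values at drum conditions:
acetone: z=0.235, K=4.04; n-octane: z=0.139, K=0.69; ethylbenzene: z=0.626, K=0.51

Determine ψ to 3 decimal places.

ψ = 0.261

Let ψ = V/F and solve Σ zᵢ(Kᵢ−1)/(1+ψ(Kᵢ−1)) = 0.
Check two-phase: ΣzᵢKᵢ = 1.365 > 1 and Σzᵢ/Kᵢ = 1.487 > 1, so g(0) = 0.365 > 0 and g(1) = -0.487 < 0.
Iterate (Newton) starting at ψ = 0.37:
  ψ = 0.370: g = -0.0871, g' = -0.722 → ψ = 0.249
  ψ = 0.249: g = 0.0102, g' = -0.913 → ψ = 0.261
Converged at ψ = 0.261.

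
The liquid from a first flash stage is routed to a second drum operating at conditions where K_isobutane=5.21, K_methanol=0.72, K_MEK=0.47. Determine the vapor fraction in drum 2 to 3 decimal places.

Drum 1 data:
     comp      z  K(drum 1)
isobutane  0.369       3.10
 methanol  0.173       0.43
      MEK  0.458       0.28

V/F (drum 2) = 0.343

Drum 1:
Rachford–Rice: g(ψ₁) = Σ zᵢ(Kᵢ−1)/(1+ψ₁(Kᵢ−1)) = 0.
Check two-phase: ΣzᵢKᵢ = 1.347 > 1 and Σzᵢ/Kᵢ = 2.157 > 1, so g(0) = 0.347 > 0 and g(1) = -1.157 < 0.
Newton iteration, ψ₁⁰ = 0.66:
  ψ₁ = 0.660: g = -0.4617, g' = -1.292 → ψ₁ = 0.303
  ψ₁ = 0.303: g = -0.0672, g' = -1.078 → ψ₁ = 0.241
  ψ₁ = 0.241: g = 0.0018, g' = -1.141 → ψ₁ = 0.242
Converged at ψ₁ = 0.242.
Drum-1 compositions:
  isobutane: x = 0.245, y = 0.758
  methanol: x = 0.201, y = 0.086
  MEK: x = 0.555, y = 0.155
Drum-2 feed = drum-1 liquid: z₂ = (0.2446, 0.2007, 0.5547).
Drum 2:
Newton iteration, ψ₂⁰ = 0.48:
  ψ₂ = 0.480: g = -0.1182, g' = -0.776 → ψ₂ = 0.328
  ψ₂ = 0.328: g = 0.0152, g' = -1.013 → ψ₂ = 0.343
Converged at ψ₂ = 0.343.
  isobutane: x = 0.100, y = 0.522
  methanol: x = 0.222, y = 0.160
  MEK: x = 0.678, y = 0.319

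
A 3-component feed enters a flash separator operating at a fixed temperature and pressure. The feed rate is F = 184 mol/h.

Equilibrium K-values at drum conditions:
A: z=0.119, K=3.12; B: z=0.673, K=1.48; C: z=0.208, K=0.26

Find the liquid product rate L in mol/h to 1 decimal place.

L = 48.8 mol/h

Newton iteration, ψ⁰ = 0.5:
  ψ = 0.500: g = 0.1387, g' = -0.514 → ψ = 0.770
  ψ = 0.770: g = -0.0260, g' = -0.775 → ψ = 0.736
  ψ = 0.736: g = -0.0010, g' = -0.716 → ψ = 0.735
Converged at ψ = 0.735.
Then V = ψ·F = 0.7349·184 = 135.2 mol/h and L = F − V = 48.8 mol/h.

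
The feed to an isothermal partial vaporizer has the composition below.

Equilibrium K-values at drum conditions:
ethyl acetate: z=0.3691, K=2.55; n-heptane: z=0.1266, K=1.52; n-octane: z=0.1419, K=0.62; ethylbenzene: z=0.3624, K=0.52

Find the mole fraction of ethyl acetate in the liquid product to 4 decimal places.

Let β = V/F and solve Σ zᵢ(Kᵢ−1)/(1+β(Kᵢ−1)) = 0.
Check two-phase: ΣzᵢKᵢ = 1.4101 > 1 and Σzᵢ/Kᵢ = 1.1538 > 1, so g(0) = 0.4101 > 0 and g(1) = -0.1538 < 0.
Newton iteration, β⁰ = 0.36:
  β = 0.3600: g = 0.14990, g' = -0.5391 → β = 0.6380
  β = 0.6380: g = 0.01515, g' = -0.4527 → β = 0.6715
  β = 0.6715: g = 0.00004, g' = -0.4505 → β = 0.6716
Converged at β = 0.6716.
Compositions from xᵢ = zᵢ/(1+β(Kᵢ−1)), yᵢ = Kᵢxᵢ:
  ethyl acetate: x = 0.1808, y = 0.4612
  n-heptane: x = 0.0938, y = 0.1426
  n-octane: x = 0.1905, y = 0.1181
  ethylbenzene: x = 0.5348, y = 0.2781

x_ethyl acetate = 0.1808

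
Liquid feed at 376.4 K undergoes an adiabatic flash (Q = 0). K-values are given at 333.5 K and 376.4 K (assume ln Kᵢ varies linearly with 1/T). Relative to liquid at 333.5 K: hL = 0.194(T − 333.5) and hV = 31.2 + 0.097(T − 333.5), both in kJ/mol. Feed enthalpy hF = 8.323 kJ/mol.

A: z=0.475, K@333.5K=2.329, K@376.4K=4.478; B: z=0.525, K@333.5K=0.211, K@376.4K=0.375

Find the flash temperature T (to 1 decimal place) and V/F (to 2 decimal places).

T = 336.6 K, V/F = 0.25

Adiabatic flash: solve Rachford–Rice at each trial T, then check hF = ψ·hV(T) + (1−ψ)·hL(T).
  T = 333.5 K: K = (2.329, 0.211), RR gives ψ = 0.207, H_out = 6.458 kJ/mol
  T = 376.4 K: K = (4.478, 0.375), RR gives ψ = 0.609, H_out = 24.791 kJ/mol
  T = 354.9 K: K = (3.291, 0.286), RR gives ψ = 0.436, H_out = 16.855 kJ/mol
  T = 344.2 K: K = (2.784, 0.247), RR gives ψ = 0.336, H_out = 12.220 kJ/mol
  T = 338.9 K: K = (2.552, 0.229), RR gives ψ = 0.278, H_out = 9.561 kJ/mol
  T = 336.2 K: K = (2.439, 0.220), RR gives ψ = 0.244, H_out = 8.069 kJ/mol
  T = 337.5 K: K = (2.493, 0.224), RR gives ψ = 0.260, H_out = 8.801 kJ/mol
  T = 336.9 K: K = (2.468, 0.222), RR gives ψ = 0.253, H_out = 8.466 kJ/mol
Linear interpolation between T = 336.2 (H_out = 8.069) and T = 336.9 (H_out = 8.466) on hF = 8.323 gives T ≈ 336.6 K, at which ψ = 0.25.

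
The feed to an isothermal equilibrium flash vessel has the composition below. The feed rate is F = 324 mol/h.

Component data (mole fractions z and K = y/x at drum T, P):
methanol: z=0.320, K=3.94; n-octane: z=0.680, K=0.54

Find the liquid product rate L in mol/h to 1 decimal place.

Rachford–Rice: g(β) = Σ zᵢ(Kᵢ−1)/(1+β(Kᵢ−1)) = 0.
g(0) = ΣzᵢKᵢ − 1 = 0.628 and g(1) = 1 − Σzᵢ/Kᵢ = -0.340, so a root lies in (0, 1).
Binary case is linear: z₁(K₁−1)(1+β(K₂−1)) + z₂(K₂−1)(1+β(K₁−1)) = 0
⇒ β = [z₁(K₁−1)+z₂(K₂−1)] / [−(K₁−1)(K₂−1)] = 0.6280/1.3524 = 0.464
Then V = β·F = 0.4644·324 = 150.5 mol/h and L = F − V = 173.5 mol/h.

L = 173.5 mol/h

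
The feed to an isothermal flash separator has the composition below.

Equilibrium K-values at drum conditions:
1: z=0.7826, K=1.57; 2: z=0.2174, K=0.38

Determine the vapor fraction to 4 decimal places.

ψ = 0.8809

Rachford–Rice: g(ψ) = Σ zᵢ(Kᵢ−1)/(1+ψ(Kᵢ−1)) = 0.
Check two-phase: ΣzᵢKᵢ = 1.3113 > 1 and Σzᵢ/Kᵢ = 1.0706 > 1, so g(0) = 0.3113 > 0 and g(1) = -0.0706 < 0.
Newton iteration, ψ⁰ = 0.62:
  ψ = 0.6200: g = 0.11065, g' = -0.3593 → ψ = 0.9279
  ψ = 0.9279: g = -0.02562, g' = -0.5721 → ψ = 0.8831
  ψ = 0.8831: g = -0.00119, g' = -0.5207 → ψ = 0.8809
Converged at ψ = 0.8809.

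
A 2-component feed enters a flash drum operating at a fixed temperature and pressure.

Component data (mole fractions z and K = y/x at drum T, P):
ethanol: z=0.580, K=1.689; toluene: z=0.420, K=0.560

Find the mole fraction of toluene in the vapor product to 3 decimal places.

y_toluene = 0.342

Binary case is linear: z₁(K₁−1)(1+ψ(K₂−1)) + z₂(K₂−1)(1+ψ(K₁−1)) = 0
⇒ ψ = [z₁(K₁−1)+z₂(K₂−1)] / [−(K₁−1)(K₂−1)] = 0.2148/0.3032 = 0.709
Compositions from xᵢ = zᵢ/(1+ψ(Kᵢ−1)), yᵢ = Kᵢxᵢ:
  ethanol: x = 0.390, y = 0.658
  toluene: x = 0.610, y = 0.342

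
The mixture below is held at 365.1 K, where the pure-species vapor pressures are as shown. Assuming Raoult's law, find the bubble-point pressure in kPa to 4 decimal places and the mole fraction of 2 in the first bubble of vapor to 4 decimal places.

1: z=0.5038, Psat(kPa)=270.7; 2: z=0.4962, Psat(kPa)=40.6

Pbub = 156.5244 kPa, y_2 = 0.1287

At the bubble point ψ → 0, so ΣzᵢKᵢ = 1 with Kᵢ = Pᵢˢᵃᵗ/P ⇒ P = ΣzᵢPᵢˢᵃᵗ.
P = 0.5038·270.7 + 0.4962·40.6 = 156.5244 kPa
yᵢ = zᵢPᵢˢᵃᵗ/P ⇒ y_2 = 0.4962·40.6/156.5244 = 0.1287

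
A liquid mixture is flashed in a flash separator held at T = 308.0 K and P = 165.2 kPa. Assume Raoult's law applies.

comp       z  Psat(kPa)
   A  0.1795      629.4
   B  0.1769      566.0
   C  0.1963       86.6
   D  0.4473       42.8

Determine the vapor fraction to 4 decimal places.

Raoult's law: Kᵢ = Pᵢˢᵃᵗ/P = Pᵢˢᵃᵗ/165.2.
  K_A = 629.4/165.2 = 3.809927, K_B = 566.0/165.2 = 3.426150, K_C = 86.6/165.2 = 0.524213, K_D = 42.8/165.2 = 0.259080
Let ψ = V/F and solve Σ zᵢ(Kᵢ−1)/(1+ψ(Kᵢ−1)) = 0.
g(0) = ΣzᵢKᵢ − 1 = 0.5088 and g(1) = 1 − Σzᵢ/Kᵢ = -1.1997, so a root lies in (0, 1).
Newton iteration, ψ⁰ = 0.51:
  ψ = 0.5100: g = -0.25690, g' = -1.1593 → ψ = 0.2884
  ψ = 0.2884: g = 0.00137, g' = -1.2497 → ψ = 0.2895
Converged at ψ = 0.2895.

ψ = 0.2895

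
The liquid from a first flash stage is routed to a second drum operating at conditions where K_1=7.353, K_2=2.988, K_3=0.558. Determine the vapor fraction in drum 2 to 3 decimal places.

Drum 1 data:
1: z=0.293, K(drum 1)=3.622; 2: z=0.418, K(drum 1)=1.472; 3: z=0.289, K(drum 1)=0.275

V/F (drum 2) = 0.719

Drum 1:
Rachford–Rice: g(ψ₁) = Σ zᵢ(Kᵢ−1)/(1+ψ₁(Kᵢ−1)) = 0.
Check two-phase: ΣzᵢKᵢ = 1.756 > 1 and Σzᵢ/Kᵢ = 1.416 > 1, so g(0) = 0.756 > 0 and g(1) = -0.416 < 0.
Newton iteration, ψ₁⁰ = 0.5:
  ψ₁ = 0.500: g = 0.1634, g' = -0.812 → ψ₁ = 0.701
  ψ₁ = 0.701: g = -0.0073, g' = -0.931 → ψ₁ = 0.693
Converged at ψ₁ = 0.693.
Drum-1 compositions:
  1: x = 0.104, y = 0.377
  2: x = 0.315, y = 0.464
  3: x = 0.581, y = 0.160
Drum-2 feed = drum-1 liquid: z₂ = (0.1040, 0.3149, 0.5811).
Drum 2:
Rachford–Rice: g(ψ₂) = Σ zᵢ(Kᵢ−1)/(1+ψ₂(Kᵢ−1)) = 0.
Check two-phase: ΣzᵢKᵢ = 2.030 > 1 and Σzᵢ/Kᵢ = 1.161 > 1, so g(0) = 1.030 > 0 and g(1) = -0.161 < 0.
Iterate (Newton) starting at ψ₂ = 0.32:
  ψ₂ = 0.320: g = 0.3013, g' = -1.075 → ψ₂ = 0.600
  ψ₂ = 0.600: g = 0.0731, g' = -0.650 → ψ₂ = 0.713
  ψ₂ = 0.713: g = 0.0036, g' = -0.592 → ψ₂ = 0.719
Converged at ψ₂ = 0.719.
  1: x = 0.019, y = 0.137
  2: x = 0.130, y = 0.387
  3: x = 0.852, y = 0.475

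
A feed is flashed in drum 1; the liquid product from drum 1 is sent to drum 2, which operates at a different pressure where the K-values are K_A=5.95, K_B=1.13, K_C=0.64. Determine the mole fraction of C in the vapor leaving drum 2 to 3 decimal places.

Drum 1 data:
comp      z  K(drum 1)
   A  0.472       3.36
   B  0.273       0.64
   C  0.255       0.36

y_C (drum 2) = 0.405

Drum 1:
Iterate (Newton) starting at ψ₁ = 0.48:
  ψ₁ = 0.480: g = 0.1679, g' = -0.847 → ψ₁ = 0.678
  ψ₁ = 0.678: g = 0.0100, g' = -0.777 → ψ₁ = 0.691
Converged at ψ₁ = 0.691.
Drum-1 compositions:
  A: x = 0.179, y = 0.603
  B: x = 0.363, y = 0.233
  C: x = 0.457, y = 0.165
Drum-2 feed = drum-1 liquid: z₂ = (0.1794, 0.3634, 0.4572).
Drum 2:
Rachford–Rice: g(ψ₂) = Σ zᵢ(Kᵢ−1)/(1+ψ₂(Kᵢ−1)) = 0.
Feasibility: ΣzᵢKᵢ = 1.771, Σzᵢ/Kᵢ = 1.066 — both > 1, two phases present.
Newton–Raphson from ψ₂ = 0.33:
  ψ₂ = 0.330: g = 0.1958, g' = -0.716 → ψ₂ = 0.603
  ψ₂ = 0.603: g = 0.0563, g' = -0.379 → ψ₂ = 0.752
  ψ₂ = 0.752: g = 0.0054, g' = -0.314 → ψ₂ = 0.769
Converged at ψ₂ = 0.769.
  A: x = 0.037, y = 0.222
  B: x = 0.330, y = 0.373
  C: x = 0.632, y = 0.405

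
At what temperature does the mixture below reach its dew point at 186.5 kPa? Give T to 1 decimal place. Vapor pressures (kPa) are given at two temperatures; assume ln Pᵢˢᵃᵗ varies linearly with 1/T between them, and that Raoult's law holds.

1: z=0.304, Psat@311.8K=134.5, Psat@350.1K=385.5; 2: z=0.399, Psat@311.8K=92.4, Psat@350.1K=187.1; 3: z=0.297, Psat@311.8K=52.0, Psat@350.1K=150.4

Dew-point temperature: Σzᵢ·P/Pᵢˢᵃᵗ(T) = 1. Interpolate ln Pᵢˢᵃᵗ = aᵢ + bᵢ/T.
  T = 311.8 K: ΣzᵢP/Pᵢˢᵃᵗ = 2.2921
  T = 350.1 K: ΣzᵢP/Pᵢˢᵃᵗ = 0.9131
  T = 331.0 K: ΣzᵢP/Pᵢˢᵃᵗ = 1.4017
  T = 340.6 K: ΣzᵢP/Pᵢˢᵃᵗ = 1.1223
  T = 345.4 K: ΣzᵢP/Pᵢˢᵃᵗ = 1.0096
  T = 347.8 K: ΣzᵢP/Pᵢˢᵃᵗ = 0.9587
  T = 346.6 K: ΣzᵢP/Pᵢˢᵃᵗ = 0.9837
Interpolating between 345.4 K and 346.6 K gives T ≈ 345.8 K.

T = 345.8 K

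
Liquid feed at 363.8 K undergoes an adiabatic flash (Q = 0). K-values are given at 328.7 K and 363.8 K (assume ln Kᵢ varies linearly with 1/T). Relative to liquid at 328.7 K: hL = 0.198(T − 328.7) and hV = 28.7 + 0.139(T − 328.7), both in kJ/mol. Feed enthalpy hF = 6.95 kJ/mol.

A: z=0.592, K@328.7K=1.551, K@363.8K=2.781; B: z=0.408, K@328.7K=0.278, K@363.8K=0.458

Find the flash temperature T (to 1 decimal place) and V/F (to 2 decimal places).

T = 332.4 K, V/F = 0.22

Adiabatic flash: solve Rachford–Rice at each trial T, then check hF = ψ·hV(T) + (1−ψ)·hL(T).
  T = 328.7 K: K = (1.551, 0.278), RR gives ψ = 0.079, H_out = 2.281 kJ/mol
  T = 363.8 K: K = (2.781, 0.458), RR gives ψ = 0.863, H_out = 29.935 kJ/mol
  T = 346.2 K: K = (2.106, 0.361), RR gives ψ = 0.558, H_out = 18.896 kJ/mol
  T = 337.4 K: K = (1.813, 0.318), RR gives ψ = 0.366, H_out = 12.032 kJ/mol
  T = 333.0 K: K = (1.677, 0.297), RR gives ψ = 0.240, H_out = 7.672 kJ/mol
  T = 330.9 K: K = (1.615, 0.288), RR gives ψ = 0.167, H_out = 5.218 kJ/mol
Linear interpolation between T = 330.9 (H_out = 5.218) and T = 333.0 (H_out = 7.672) on hF = 6.95 gives T ≈ 332.4 K, at which ψ = 0.22.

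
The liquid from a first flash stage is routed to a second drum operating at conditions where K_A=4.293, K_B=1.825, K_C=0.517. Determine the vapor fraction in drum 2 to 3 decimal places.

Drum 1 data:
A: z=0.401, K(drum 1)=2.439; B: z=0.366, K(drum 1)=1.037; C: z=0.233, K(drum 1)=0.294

V/F (drum 2) = 0.837

Drum 1:
Material balance + equilibrium reduce to Σ zᵢ(Kᵢ−1)/(1+ψ₁(Kᵢ−1)) = 0.
g(0) = ΣzᵢKᵢ − 1 = 0.426 and g(1) = 1 − Σzᵢ/Kᵢ = -0.310, so a root lies in (0, 1).
Newton iteration, ψ₁⁰ = 0.55:
  ψ₁ = 0.550: g = 0.0665, g' = -0.570 → ψ₁ = 0.667
  ψ₁ = 0.667: g = -0.0030, g' = -0.631 → ψ₁ = 0.662
Converged at ψ₁ = 0.662.
Drum-1 compositions:
  A: x = 0.205, y = 0.501
  B: x = 0.357, y = 0.370
  C: x = 0.437, y = 0.129
Drum-2 feed = drum-1 liquid: z₂ = (0.2054, 0.3573, 0.4374).
Drum 2:
Rachford–Rice: g(ψ₂) = Σ zᵢ(Kᵢ−1)/(1+ψ₂(Kᵢ−1)) = 0.
Check two-phase: ΣzᵢKᵢ = 1.760 > 1 and Σzᵢ/Kᵢ = 1.090 > 1, so g(0) = 0.760 > 0 and g(1) = -0.090 < 0.
Newton iteration, ψ₂⁰ = 0.63:
  ψ₂ = 0.630: g = 0.1103, g' = -0.552 → ψ₂ = 0.830
  ψ₂ = 0.830: g = 0.0036, g' = -0.530 → ψ₂ = 0.837
Converged at ψ₂ = 0.837.
  A: x = 0.055, y = 0.235
  B: x = 0.211, y = 0.386
  C: x = 0.734, y = 0.379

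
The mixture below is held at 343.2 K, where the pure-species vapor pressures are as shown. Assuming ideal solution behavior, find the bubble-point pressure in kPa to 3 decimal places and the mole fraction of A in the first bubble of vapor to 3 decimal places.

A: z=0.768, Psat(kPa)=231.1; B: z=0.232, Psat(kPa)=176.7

At the bubble point ψ → 0, so ΣzᵢKᵢ = 1 with Kᵢ = Pᵢˢᵃᵗ/P ⇒ P = ΣzᵢPᵢˢᵃᵗ.
P = 0.768·231.1 + 0.232·176.7 = 218.479 kPa
yᵢ = zᵢPᵢˢᵃᵗ/P ⇒ y_A = 0.768·231.1/218.479 = 0.812

Pbub = 218.479 kPa, y_A = 0.812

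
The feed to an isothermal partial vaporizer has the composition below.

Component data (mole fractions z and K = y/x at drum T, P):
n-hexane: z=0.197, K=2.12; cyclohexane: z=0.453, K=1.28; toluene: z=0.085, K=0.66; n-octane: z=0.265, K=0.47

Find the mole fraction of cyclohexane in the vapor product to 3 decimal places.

Rachford–Rice: g(ψ) = Σ zᵢ(Kᵢ−1)/(1+ψ(Kᵢ−1)) = 0.
Feasibility: ΣzᵢKᵢ = 1.178, Σzᵢ/Kᵢ = 1.139 — both > 1, two phases present.
Newton iteration, ψ⁰ = 0.34:
  ψ = 0.340: g = 0.0716, g' = -0.283 → ψ = 0.593
  ψ = 0.593: g = 0.0002, g' = -0.289 → ψ = 0.594
Converged at ψ = 0.594.
Compositions from xᵢ = zᵢ/(1+ψ(Kᵢ−1)), yᵢ = Kᵢxᵢ:
  n-hexane: x = 0.118, y = 0.251
  cyclohexane: x = 0.388, y = 0.497
  toluene: x = 0.107, y = 0.070
  n-octane: x = 0.387, y = 0.182

y_cyclohexane = 0.497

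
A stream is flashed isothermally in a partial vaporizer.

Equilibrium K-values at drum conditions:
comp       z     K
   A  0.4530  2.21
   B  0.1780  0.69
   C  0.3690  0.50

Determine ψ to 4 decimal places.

Rachford–Rice: g(ψ) = Σ zᵢ(Kᵢ−1)/(1+ψ(Kᵢ−1)) = 0.
Check two-phase: ΣzᵢKᵢ = 1.3085 > 1 and Σzᵢ/Kᵢ = 1.2009 > 1, so g(0) = 0.3085 > 0 and g(1) = -0.2009 < 0.
Iterate (Newton) starting at ψ = 0.5:
  ψ = 0.5000: g = 0.03021, g' = -0.4454 → ψ = 0.5678
  ψ = 0.5678: g = 0.00028, g' = -0.4381 → ψ = 0.5685
Converged at ψ = 0.5685.

ψ = 0.5685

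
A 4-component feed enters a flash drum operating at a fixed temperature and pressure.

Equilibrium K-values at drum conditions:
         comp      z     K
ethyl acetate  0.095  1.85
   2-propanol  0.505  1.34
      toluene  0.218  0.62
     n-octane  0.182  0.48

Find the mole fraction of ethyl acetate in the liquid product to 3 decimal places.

Let ψ = V/F and solve Σ zᵢ(Kᵢ−1)/(1+ψ(Kᵢ−1)) = 0.
Feasibility: ΣzᵢKᵢ = 1.075, Σzᵢ/Kᵢ = 1.159 — both > 1, two phases present.
Newton iteration, ψ⁰ = 0.5:
  ψ = 0.500: g = -0.0267, g' = -0.214 → ψ = 0.375
  ψ = 0.375: g = -0.0007, g' = -0.204 → ψ = 0.372
Converged at ψ = 0.372.
Compositions from xᵢ = zᵢ/(1+ψ(Kᵢ−1)), yᵢ = Kᵢxᵢ:
  ethyl acetate: x = 0.072, y = 0.134
  2-propanol: x = 0.448, y = 0.601
  toluene: x = 0.254, y = 0.157
  n-octane: x = 0.226, y = 0.108

x_ethyl acetate = 0.072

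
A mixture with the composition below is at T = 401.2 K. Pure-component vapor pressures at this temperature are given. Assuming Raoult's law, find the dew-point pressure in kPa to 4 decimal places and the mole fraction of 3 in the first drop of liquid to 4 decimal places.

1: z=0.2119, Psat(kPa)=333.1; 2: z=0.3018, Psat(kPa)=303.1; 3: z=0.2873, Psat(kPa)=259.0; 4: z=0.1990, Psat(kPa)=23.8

At the dew point ψ → 1, so Σzᵢ/Kᵢ = 1 with Kᵢ = Pᵢˢᵃᵗ/P ⇒ 1/P = Σzᵢ/Pᵢˢᵃᵗ.
1/P = 0.2119/333.1 + 0.3018/303.1 + 0.2873/259.0 + 0.1990/23.8 = 0.0111025 ⇒ P = 90.0701 kPa
xᵢ = zᵢP/Pᵢˢᵃᵗ ⇒ x_3 = 0.2873·90.0701/259.0 = 0.0999

Pdew = 90.0701 kPa, x_3 = 0.0999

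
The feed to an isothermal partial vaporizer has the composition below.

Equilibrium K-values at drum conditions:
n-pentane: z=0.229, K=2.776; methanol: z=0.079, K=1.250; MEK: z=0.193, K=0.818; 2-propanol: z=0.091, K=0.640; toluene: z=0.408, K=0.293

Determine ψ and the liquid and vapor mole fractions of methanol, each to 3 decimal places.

ψ = 0.080, x_methanol = 0.077, y_methanol = 0.097

Material balance + equilibrium reduce to Σ zᵢ(Kᵢ−1)/(1+ψ(Kᵢ−1)) = 0.
Feasibility: ΣzᵢKᵢ = 1.070, Σzᵢ/Kᵢ = 1.916 — both > 1, two phases present.
Newton–Raphson from ψ = 0.4:
  ψ = 0.400: g = -0.2226, g' = -0.671 → ψ = 0.068
  ψ = 0.068: g = 0.0099, g' = -0.823 → ψ = 0.080
Converged at ψ = 0.080.
Compositions from xᵢ = zᵢ/(1+ψ(Kᵢ−1)), yᵢ = Kᵢxᵢ:
  n-pentane: x = 0.200, y = 0.556
  methanol: x = 0.077, y = 0.097
  MEK: x = 0.196, y = 0.160
  2-propanol: x = 0.094, y = 0.060
  toluene: x = 0.433, y = 0.127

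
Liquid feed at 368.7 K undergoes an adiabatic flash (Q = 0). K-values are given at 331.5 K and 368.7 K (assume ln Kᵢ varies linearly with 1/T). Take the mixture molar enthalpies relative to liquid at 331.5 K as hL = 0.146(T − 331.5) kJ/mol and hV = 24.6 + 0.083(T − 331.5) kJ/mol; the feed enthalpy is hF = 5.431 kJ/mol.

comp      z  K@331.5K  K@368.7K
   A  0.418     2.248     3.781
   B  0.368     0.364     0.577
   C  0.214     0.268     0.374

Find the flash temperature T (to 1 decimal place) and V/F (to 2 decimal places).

Adiabatic flash: solve Rachford–Rice at each trial T, then check hF = ψ·hV(T) + (1−ψ)·hL(T).
  T = 331.5 K: K = (2.248, 0.364, 0.268), RR gives ψ = 0.156, H_out = 3.837 kJ/mol
  T = 368.7 K: K = (3.781, 0.577, 0.374), RR gives ψ = 0.616, H_out = 19.138 kJ/mol
  T = 350.1 K: K = (2.956, 0.464, 0.319), RR gives ψ = 0.409, H_out = 12.290 kJ/mol
  T = 340.8 K: K = (2.587, 0.412, 0.293), RR gives ψ = 0.294, H_out = 8.420 kJ/mol
  T = 336.1 K: K = (2.412, 0.387, 0.280), RR gives ψ = 0.228, H_out = 6.224 kJ/mol
  T = 333.8 K: K = (2.329, 0.376, 0.274), RR gives ψ = 0.193, H_out = 5.065 kJ/mol
Linear interpolation between T = 333.8 (H_out = 5.065) and T = 336.1 (H_out = 6.224) on hF = 5.431 gives T ≈ 334.5 K, at which ψ = 0.20.

T = 334.5 K, V/F = 0.20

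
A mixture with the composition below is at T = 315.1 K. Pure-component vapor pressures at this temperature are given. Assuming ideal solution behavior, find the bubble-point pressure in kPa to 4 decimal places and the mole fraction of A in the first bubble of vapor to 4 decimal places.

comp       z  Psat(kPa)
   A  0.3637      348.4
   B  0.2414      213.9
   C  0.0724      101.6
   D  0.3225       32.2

Pbub = 196.0889 kPa, y_A = 0.6462

At the bubble point ψ → 0, so ΣzᵢKᵢ = 1 with Kᵢ = Pᵢˢᵃᵗ/P ⇒ P = ΣzᵢPᵢˢᵃᵗ.
P = 0.3637·348.4 + 0.2414·213.9 + 0.0724·101.6 + 0.3225·32.2 = 196.0889 kPa
yᵢ = zᵢPᵢˢᵃᵗ/P ⇒ y_A = 0.3637·348.4/196.0889 = 0.6462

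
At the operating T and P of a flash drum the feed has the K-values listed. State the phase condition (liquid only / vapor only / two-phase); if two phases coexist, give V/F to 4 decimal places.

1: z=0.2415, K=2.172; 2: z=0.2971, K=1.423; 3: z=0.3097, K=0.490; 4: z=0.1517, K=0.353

ΣzᵢKᵢ = 1.1526; Σzᵢ/Kᵢ = 1.3818.
Both exceed 1, so a two-phase solution exists.
Let ψ = V/F and solve Σ zᵢ(Kᵢ−1)/(1+ψ(Kᵢ−1)) = 0.
Iterate (Newton) starting at ψ = 0.61:
  ψ = 0.6100: g = -0.12648, g' = -0.4894 → ψ = 0.3516
  ψ = 0.3516: g = -0.00966, g' = -0.4327 → ψ = 0.3293
Converged at ψ = 0.3293.

two-phase, V/F = 0.3293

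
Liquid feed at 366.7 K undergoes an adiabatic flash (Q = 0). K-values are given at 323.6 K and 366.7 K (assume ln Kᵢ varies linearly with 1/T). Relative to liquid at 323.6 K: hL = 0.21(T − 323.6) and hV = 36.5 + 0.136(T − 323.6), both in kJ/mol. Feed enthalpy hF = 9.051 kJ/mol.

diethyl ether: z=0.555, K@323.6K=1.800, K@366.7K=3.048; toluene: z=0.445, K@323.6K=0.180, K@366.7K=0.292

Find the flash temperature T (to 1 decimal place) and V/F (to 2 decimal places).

Adiabatic flash: solve Rachford–Rice at each trial T, then check hF = ψ·hV(T) + (1−ψ)·hL(T).
  T = 323.6 K: K = (1.800, 0.180), RR gives ψ = 0.121, H_out = 4.401 kJ/mol
  T = 366.7 K: K = (3.048, 0.292), RR gives ψ = 0.567, H_out = 27.925 kJ/mol
  T = 345.1 K: K = (2.380, 0.233), RR gives ψ = 0.401, H_out = 18.503 kJ/mol
  T = 334.4 K: K = (2.080, 0.206), RR gives ψ = 0.287, H_out = 12.504 kJ/mol
  T = 329.0 K: K = (1.937, 0.193), RR gives ψ = 0.213, H_out = 8.811 kJ/mol
  T = 331.7 K: K = (2.008, 0.199), RR gives ψ = 0.252, H_out = 10.730 kJ/mol
  T = 330.4 K: K = (1.974, 0.196), RR gives ψ = 0.233, H_out = 9.826 kJ/mol
Linear interpolation between T = 329.0 (H_out = 8.811) and T = 330.4 (H_out = 9.826) on hF = 9.051 gives T ≈ 329.3 K, at which ψ = 0.22.

T = 329.3 K, V/F = 0.22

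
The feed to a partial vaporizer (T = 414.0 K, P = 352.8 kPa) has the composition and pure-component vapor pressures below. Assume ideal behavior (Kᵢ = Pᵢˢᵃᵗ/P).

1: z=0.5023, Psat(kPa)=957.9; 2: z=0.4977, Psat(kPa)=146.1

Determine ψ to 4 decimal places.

Raoult's law: Kᵢ = Pᵢˢᵃᵗ/P = Pᵢˢᵃᵗ/352.8.
  K_1 = 957.9/352.8 = 2.715136, K_2 = 146.1/352.8 = 0.414116
Rachford–Rice: g(ψ) = Σ zᵢ(Kᵢ−1)/(1+ψ(Kᵢ−1)) = 0.
g(0) = ΣzᵢKᵢ − 1 = 0.5699 and g(1) = 1 − Σzᵢ/Kᵢ = -0.3868, so a root lies in (0, 1).
Iterate (Newton) starting at ψ = 0.54:
  ψ = 0.5400: g = 0.02072, g' = -0.7638 → ψ = 0.5671
  ψ = 0.5671: g = 0.00002, g' = -0.7629 → ψ = 0.5672
Converged at ψ = 0.5672.

ψ = 0.5672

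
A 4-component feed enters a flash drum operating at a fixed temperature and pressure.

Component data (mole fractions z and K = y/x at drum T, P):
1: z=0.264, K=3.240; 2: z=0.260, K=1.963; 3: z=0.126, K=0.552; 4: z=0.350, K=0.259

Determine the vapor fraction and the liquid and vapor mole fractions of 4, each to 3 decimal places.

ψ = 0.460, x_4 = 0.531, y_4 = 0.138

Newton iteration, ψ⁰ = 0.62:
  ψ = 0.620: g = -0.1536, g' = -1.033 → ψ = 0.471
  ψ = 0.471: g = -0.0102, g' = -0.922 → ψ = 0.460
Converged at ψ = 0.460.
Compositions from xᵢ = zᵢ/(1+ψ(Kᵢ−1)), yᵢ = Kᵢxᵢ:
  1: x = 0.130, y = 0.421
  2: x = 0.180, y = 0.354
  3: x = 0.159, y = 0.088
  4: x = 0.531, y = 0.138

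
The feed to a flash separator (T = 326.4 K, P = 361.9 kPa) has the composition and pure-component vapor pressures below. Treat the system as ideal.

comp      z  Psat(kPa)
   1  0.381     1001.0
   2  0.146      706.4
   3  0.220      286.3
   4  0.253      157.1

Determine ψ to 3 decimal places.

ψ = 0.876

Raoult's law: Kᵢ = Pᵢˢᵃᵗ/P = Pᵢˢᵃᵗ/361.9.
  K_1 = 1001.0/361.9 = 2.76596, K_2 = 706.4/361.9 = 1.95192, K_3 = 286.3/361.9 = 0.79110, K_4 = 157.1/361.9 = 0.43410
Material balance + equilibrium reduce to Σ zᵢ(Kᵢ−1)/(1+ψ(Kᵢ−1)) = 0.
Check two-phase: ΣzᵢKᵢ = 1.623 > 1 and Σzᵢ/Kᵢ = 1.073 > 1, so g(0) = 0.623 > 0 and g(1) = -0.073 < 0.
Newton iteration, ψ⁰ = 0.5:
  ψ = 0.500: g = 0.2005, g' = -0.565 → ψ = 0.855
  ψ = 0.855: g = 0.0116, g' = -0.547 → ψ = 0.876
Converged at ψ = 0.876.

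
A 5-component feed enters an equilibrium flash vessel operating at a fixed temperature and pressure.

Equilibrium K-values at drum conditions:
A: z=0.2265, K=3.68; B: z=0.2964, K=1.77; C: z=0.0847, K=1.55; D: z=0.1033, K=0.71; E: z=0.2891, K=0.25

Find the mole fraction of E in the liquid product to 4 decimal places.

x_E = 0.5203

Material balance + equilibrium reduce to Σ zᵢ(Kᵢ−1)/(1+ψ(Kᵢ−1)) = 0.
g(0) = ΣzᵢKᵢ − 1 = 0.6351 and g(1) = 1 − Σzᵢ/Kᵢ = -0.5855, so a root lies in (0, 1).
Newton–Raphson from ψ = 0.34:
  ψ = 0.3400: g = 0.21346, g' = -0.8776 → ψ = 0.5832
  ψ = 0.5832: g = 0.00814, g' = -0.8724 → ψ = 0.5926
  ψ = 0.5926: g = -0.00003, g' = -0.8798 → ψ = 0.5925
Converged at ψ = 0.5925.
Compositions from xᵢ = zᵢ/(1+ψ(Kᵢ−1)), yᵢ = Kᵢxᵢ:
  A: x = 0.0875, y = 0.3221
  B: x = 0.2035, y = 0.3603
  C: x = 0.0639, y = 0.0990
  D: x = 0.1247, y = 0.0886
  E: x = 0.5203, y = 0.1301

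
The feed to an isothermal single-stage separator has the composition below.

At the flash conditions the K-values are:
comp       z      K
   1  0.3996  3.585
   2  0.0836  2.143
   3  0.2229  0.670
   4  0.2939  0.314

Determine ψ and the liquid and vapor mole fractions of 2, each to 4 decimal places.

Material balance + equilibrium reduce to Σ zᵢ(Kᵢ−1)/(1+ψ(Kᵢ−1)) = 0.
Feasibility: ΣzᵢKᵢ = 1.8533, Σzᵢ/Kᵢ = 1.4191 — both > 1, two phases present.
Newton–Raphson from ψ = 0.41:
  ψ = 0.4100: g = 0.20096, g' = -0.9802 → ψ = 0.6150
  ψ = 0.6150: g = 0.01391, g' = -0.8878 → ψ = 0.6307
Converged at ψ = 0.6307.
Compositions from xᵢ = zᵢ/(1+ψ(Kᵢ−1)), yᵢ = Kᵢxᵢ:
  1: x = 0.1519, y = 0.5446
  2: x = 0.0486, y = 0.1041
  3: x = 0.2815, y = 0.1886
  4: x = 0.5180, y = 0.1627

ψ = 0.6307, x_2 = 0.0486, y_2 = 0.1041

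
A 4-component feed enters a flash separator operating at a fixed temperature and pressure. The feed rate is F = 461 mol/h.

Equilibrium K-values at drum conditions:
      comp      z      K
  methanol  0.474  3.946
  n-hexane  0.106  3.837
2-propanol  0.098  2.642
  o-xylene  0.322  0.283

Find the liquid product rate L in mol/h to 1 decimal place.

L = 80.6 mol/h

Rachford–Rice: g(ψ) = Σ zᵢ(Kᵢ−1)/(1+ψ(Kᵢ−1)) = 0.
Check two-phase: ΣzᵢKᵢ = 2.627 > 1 and Σzᵢ/Kᵢ = 1.323 > 1, so g(0) = 1.627 > 0 and g(1) = -0.323 < 0.
Newton–Raphson from ψ = 0.54:
  ψ = 0.540: g = 0.3663, g' = -1.261 → ψ = 0.830
  ψ = 0.830: g = -0.0079, g' = -1.481 → ψ = 0.825
Converged at ψ = 0.825.
Then V = ψ·F = 0.8251·461 = 380.4 mol/h and L = F − V = 80.6 mol/h.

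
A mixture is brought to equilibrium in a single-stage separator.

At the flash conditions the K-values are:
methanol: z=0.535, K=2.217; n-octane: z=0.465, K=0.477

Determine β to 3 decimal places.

β = 0.641

Material balance + equilibrium reduce to Σ zᵢ(Kᵢ−1)/(1+β(Kᵢ−1)) = 0.
g(0) = ΣzᵢKᵢ − 1 = 0.408 and g(1) = 1 − Σzᵢ/Kᵢ = -0.216, so a root lies in (0, 1).
Newton–Raphson from β = 0.61:
  β = 0.610: g = 0.0166, g' = -0.535 → β = 0.641
Converged at β = 0.641.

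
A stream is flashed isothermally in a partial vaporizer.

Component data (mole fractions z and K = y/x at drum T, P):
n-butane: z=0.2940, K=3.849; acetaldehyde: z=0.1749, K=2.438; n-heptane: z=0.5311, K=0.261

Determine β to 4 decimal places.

β = 0.3952

Rachford–Rice: g(β) = Σ zᵢ(Kᵢ−1)/(1+β(Kᵢ−1)) = 0.
Feasibility: ΣzᵢKᵢ = 1.6966, Σzᵢ/Kᵢ = 2.1830 — both > 1, two phases present.
Newton iteration, β⁰ = 0.4:
  β = 0.4000: g = -0.00604, g' = -1.2516 → β = 0.3952
Converged at β = 0.3952.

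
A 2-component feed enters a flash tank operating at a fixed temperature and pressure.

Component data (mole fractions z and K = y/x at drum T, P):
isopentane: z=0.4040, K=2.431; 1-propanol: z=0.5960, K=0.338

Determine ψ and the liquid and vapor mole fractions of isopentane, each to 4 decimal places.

ψ = 0.1938, x_isopentane = 0.3163, y_isopentane = 0.7689

Material balance + equilibrium reduce to Σ zᵢ(Kᵢ−1)/(1+ψ(Kᵢ−1)) = 0.
Feasibility: ΣzᵢKᵢ = 1.1836, Σzᵢ/Kᵢ = 1.9295 — both > 1, two phases present.
Newton iteration, ψ⁰ = 0.44:
  ψ = 0.4400: g = -0.20196, g' = -0.8315 → ψ = 0.1971
  ψ = 0.1971: g = -0.00284, g' = -0.8488 → ψ = 0.1938
Converged at ψ = 0.1938.
Compositions from xᵢ = zᵢ/(1+ψ(Kᵢ−1)), yᵢ = Kᵢxᵢ:
  isopentane: x = 0.3163, y = 0.7689
  1-propanol: x = 0.6837, y = 0.2311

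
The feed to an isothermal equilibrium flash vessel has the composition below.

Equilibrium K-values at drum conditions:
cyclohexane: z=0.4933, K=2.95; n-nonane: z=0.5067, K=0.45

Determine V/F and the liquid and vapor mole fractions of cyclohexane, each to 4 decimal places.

V/F = 0.6371, x_cyclohexane = 0.2200, y_cyclohexane = 0.6490

Material balance + equilibrium reduce to Σ zᵢ(Kᵢ−1)/(1+V/F(Kᵢ−1)) = 0.
Check two-phase: ΣzᵢKᵢ = 1.6833 > 1 and Σzᵢ/Kᵢ = 1.2932 > 1, so g(0) = 0.6833 > 0 and g(1) = -0.2932 < 0.
Binary case is linear: z₁(K₁−1)(1+V/F(K₂−1)) + z₂(K₂−1)(1+V/F(K₁−1)) = 0
⇒ V/F = [z₁(K₁−1)+z₂(K₂−1)] / [−(K₁−1)(K₂−1)] = 0.68325/1.07250 = 0.6371
Compositions from xᵢ = zᵢ/(1+V/F(Kᵢ−1)), yᵢ = Kᵢxᵢ:
  cyclohexane: x = 0.2200, y = 0.6490
  n-nonane: x = 0.7800, y = 0.3510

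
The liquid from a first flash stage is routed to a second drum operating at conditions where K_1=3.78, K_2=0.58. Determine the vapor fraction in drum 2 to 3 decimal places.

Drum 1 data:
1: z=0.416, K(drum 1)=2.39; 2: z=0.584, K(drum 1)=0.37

V/F (drum 2) = 0.495

Drum 1:
Let ψ₁ = V/F and solve Σ zᵢ(Kᵢ−1)/(1+ψ₁(Kᵢ−1)) = 0.
Feasibility: ΣzᵢKᵢ = 1.210, Σzᵢ/Kᵢ = 1.752 — both > 1, two phases present.
Newton–Raphson from ψ₁ = 0.54:
  ψ₁ = 0.540: g = -0.2273, g' = -0.795 → ψ₁ = 0.254
  ψ₁ = 0.254: g = -0.0106, g' = -0.768 → ψ₁ = 0.240
Converged at ψ₁ = 0.240.
Drum-1 compositions:
  1: x = 0.312, y = 0.745
  2: x = 0.688, y = 0.255
Drum-2 feed = drum-1 liquid: z₂ = (0.3119, 0.6881).
Drum 2:
Rachford–Rice: g(ψ₂) = Σ zᵢ(Kᵢ−1)/(1+ψ₂(Kᵢ−1)) = 0.
g(0) = ΣzᵢKᵢ − 1 = 0.578 and g(1) = 1 − Σzᵢ/Kᵢ = -0.269, so a root lies in (0, 1).
Binary case is linear: z₁(K₁−1)(1+ψ₂(K₂−1)) + z₂(K₂−1)(1+ψ₂(K₁−1)) = 0
⇒ ψ₂ = [z₁(K₁−1)+z₂(K₂−1)] / [−(K₁−1)(K₂−1)] = 0.5780/1.1676 = 0.495
  1: x = 0.131, y = 0.496
  2: x = 0.869, y = 0.504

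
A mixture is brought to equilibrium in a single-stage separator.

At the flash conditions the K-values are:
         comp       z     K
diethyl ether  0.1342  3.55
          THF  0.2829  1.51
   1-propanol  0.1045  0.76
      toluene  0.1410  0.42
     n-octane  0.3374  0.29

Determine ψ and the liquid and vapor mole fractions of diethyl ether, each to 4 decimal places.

Let ψ = V/F and solve Σ zᵢ(Kᵢ−1)/(1+ψ(Kᵢ−1)) = 0.
g(0) = ΣzᵢKᵢ − 1 = 0.1401 and g(1) = 1 − Σzᵢ/Kᵢ = -0.8618, so a root lies in (0, 1).
Newton iteration, ψ⁰ = 0.5:
  ψ = 0.5000: g = -0.24970, g' = -0.7260 → ψ = 0.1561
  ψ = 0.1561: g = -0.00695, g' = -0.7886 → ψ = 0.1473
Converged at ψ = 0.1473.
Compositions from xᵢ = zᵢ/(1+ψ(Kᵢ−1)), yᵢ = Kᵢxᵢ:
  diethyl ether: x = 0.0976, y = 0.3463
  THF: x = 0.2631, y = 0.3973
  1-propanol: x = 0.1083, y = 0.0823
  toluene: x = 0.1542, y = 0.0648
  n-octane: x = 0.3768, y = 0.1093

ψ = 0.1473, x_diethyl ether = 0.0976, y_diethyl ether = 0.3463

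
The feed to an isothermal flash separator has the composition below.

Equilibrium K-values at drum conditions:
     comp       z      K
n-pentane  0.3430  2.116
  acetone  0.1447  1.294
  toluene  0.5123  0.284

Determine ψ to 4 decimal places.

ψ = 0.0858

Let ψ = V/F and solve Σ zᵢ(Kᵢ−1)/(1+ψ(Kᵢ−1)) = 0.
g(0) = ΣzᵢKᵢ − 1 = 0.0585 and g(1) = 1 − Σzᵢ/Kᵢ = -1.0778, so a root lies in (0, 1).
Newton–Raphson from ψ = 0.4:
  ψ = 0.4000: g = -0.21131, g' = -0.7300 → ψ = 0.1105
  ψ = 0.1105: g = -0.01637, g' = -0.6600 → ψ = 0.0857
  ψ = 0.0857: g = 0.00007, g' = -0.6659 → ψ = 0.0858
Converged at ψ = 0.0858.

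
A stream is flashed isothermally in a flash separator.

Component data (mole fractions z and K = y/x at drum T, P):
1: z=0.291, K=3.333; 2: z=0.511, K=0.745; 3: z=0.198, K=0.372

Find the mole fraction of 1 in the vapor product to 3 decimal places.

Newton–Raphson from V/F = 0.5:
  V/F = 0.500: g = -0.0172, g' = -0.547 → V/F = 0.468
  V/F = 0.468: g = 0.0002, g' = -0.561 → V/F = 0.469
Converged at V/F = 0.469.
Compositions from xᵢ = zᵢ/(1+V/F(Kᵢ−1)), yᵢ = Kᵢxᵢ:
  1: x = 0.139, y = 0.463
  2: x = 0.580, y = 0.432
  3: x = 0.281, y = 0.104

y_1 = 0.463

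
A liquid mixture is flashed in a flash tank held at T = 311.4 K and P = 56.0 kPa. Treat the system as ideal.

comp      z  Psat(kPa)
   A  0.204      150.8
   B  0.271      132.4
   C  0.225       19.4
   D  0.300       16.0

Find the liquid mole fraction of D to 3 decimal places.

x_D = 0.396

Raoult's law: Kᵢ = Pᵢˢᵃᵗ/P = Pᵢˢᵃᵗ/56.0.
  K_A = 150.8/56.0 = 2.69286, K_B = 132.4/56.0 = 2.36429, K_C = 19.4/56.0 = 0.34643, K_D = 16.0/56.0 = 0.28571
Rachford–Rice: g(ψ) = Σ zᵢ(Kᵢ−1)/(1+ψ(Kᵢ−1)) = 0.
Check two-phase: ΣzᵢKᵢ = 1.354 > 1 and Σzᵢ/Kᵢ = 1.890 > 1, so g(0) = 0.354 > 0 and g(1) = -0.890 < 0.
Newton–Raphson from ψ = 0.5:
  ψ = 0.500: g = -0.1449, g' = -0.932 → ψ = 0.345
  ψ = 0.345: g = -0.0044, g' = -0.896 → ψ = 0.340
Converged at ψ = 0.340.
Compositions from xᵢ = zᵢ/(1+ψ(Kᵢ−1)), yᵢ = Kᵢxᵢ:
  A: x = 0.130, y = 0.349
  B: x = 0.185, y = 0.438
  C: x = 0.289, y = 0.100
  D: x = 0.396, y = 0.113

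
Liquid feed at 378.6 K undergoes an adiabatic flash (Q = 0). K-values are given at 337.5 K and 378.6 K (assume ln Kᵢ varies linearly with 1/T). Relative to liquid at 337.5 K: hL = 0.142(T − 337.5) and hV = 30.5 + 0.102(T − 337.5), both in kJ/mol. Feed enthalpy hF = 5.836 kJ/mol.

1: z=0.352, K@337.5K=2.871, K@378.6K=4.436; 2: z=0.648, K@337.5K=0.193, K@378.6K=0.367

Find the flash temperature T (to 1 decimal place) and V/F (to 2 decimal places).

Adiabatic flash: solve Rachford–Rice at each trial T, then check hF = ψ·hV(T) + (1−ψ)·hL(T).
  T = 337.5 K: K = (2.871, 0.193), RR gives ψ = 0.090, H_out = 2.740 kJ/mol
  T = 378.6 K: K = (4.436, 0.367), RR gives ψ = 0.367, H_out = 16.441 kJ/mol
  T = 358.1 K: K = (3.615, 0.271), RR gives ψ = 0.235, H_out = 9.908 kJ/mol
  T = 347.8 K: K = (3.233, 0.230), RR gives ψ = 0.167, H_out = 6.485 kJ/mol
  T = 342.6 K: K = (3.048, 0.211), RR gives ψ = 0.130, H_out = 4.648 kJ/mol
  T = 345.2 K: K = (3.139, 0.220), RR gives ψ = 0.149, H_out = 5.578 kJ/mol
  T = 346.5 K: K = (3.186, 0.225), RR gives ψ = 0.158, H_out = 6.034 kJ/mol
Linear interpolation between T = 345.2 (H_out = 5.578) and T = 346.5 (H_out = 6.034) on hF = 5.836 gives T ≈ 345.9 K, at which ψ = 0.15.

T = 345.9 K, V/F = 0.15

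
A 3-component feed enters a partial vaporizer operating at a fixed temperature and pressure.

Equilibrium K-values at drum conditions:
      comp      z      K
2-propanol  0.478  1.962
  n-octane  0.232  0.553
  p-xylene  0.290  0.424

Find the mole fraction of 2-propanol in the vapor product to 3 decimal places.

y_2-propanol = 0.689

Iterate (Newton) starting at β = 0.5:
  β = 0.500: g = -0.0577, g' = -0.468 → β = 0.377
  β = 0.377: g = -0.0006, g' = -0.462 → β = 0.376
Converged at β = 0.376.
Compositions from xᵢ = zᵢ/(1+β(Kᵢ−1)), yᵢ = Kᵢxᵢ:
  2-propanol: x = 0.351, y = 0.689
  n-octane: x = 0.279, y = 0.154
  p-xylene: x = 0.370, y = 0.157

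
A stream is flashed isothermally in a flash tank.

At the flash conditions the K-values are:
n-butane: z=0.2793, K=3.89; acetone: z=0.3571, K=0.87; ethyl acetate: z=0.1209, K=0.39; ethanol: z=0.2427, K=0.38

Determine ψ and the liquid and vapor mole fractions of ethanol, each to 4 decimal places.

Newton iteration, ψ⁰ = 0.47:
  ψ = 0.4700: g = -0.02292, g' = -0.7005 → ψ = 0.4373
  ψ = 0.4373: g = 0.00032, g' = -0.7213 → ψ = 0.4377
Converged at ψ = 0.4377.
Compositions from xᵢ = zᵢ/(1+ψ(Kᵢ−1)), yᵢ = Kᵢxᵢ:
  n-butane: x = 0.1233, y = 0.4797
  acetone: x = 0.3786, y = 0.3294
  ethyl acetate: x = 0.1649, y = 0.0643
  ethanol: x = 0.3331, y = 0.1266

ψ = 0.4377, x_ethanol = 0.3331, y_ethanol = 0.1266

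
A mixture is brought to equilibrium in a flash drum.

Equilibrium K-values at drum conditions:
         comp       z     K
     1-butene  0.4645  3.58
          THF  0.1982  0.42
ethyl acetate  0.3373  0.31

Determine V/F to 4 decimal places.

V/F = 0.5056

Material balance + equilibrium reduce to Σ zᵢ(Kᵢ−1)/(1+V/F(Kᵢ−1)) = 0.
g(0) = ΣzᵢKᵢ − 1 = 0.8507 and g(1) = 1 − Σzᵢ/Kᵢ = -0.6897, so a root lies in (0, 1).
Iterate (Newton) starting at V/F = 0.5:
  V/F = 0.5000: g = 0.00609, g' = -1.0962 → V/F = 0.5056
Converged at V/F = 0.5056.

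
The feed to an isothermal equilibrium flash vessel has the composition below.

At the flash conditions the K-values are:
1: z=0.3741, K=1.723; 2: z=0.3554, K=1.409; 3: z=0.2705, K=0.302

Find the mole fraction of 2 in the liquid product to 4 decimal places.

Newton iteration, ψ⁰ = 0.34:
  ψ = 0.3400: g = 0.09716, g' = -0.3984 → ψ = 0.5839
  ψ = 0.5839: g = -0.01117, g' = -0.5109 → ψ = 0.5620
  ψ = 0.5620: g = -0.00018, g' = -0.4950 → ψ = 0.5617
Converged at ψ = 0.5617.
Compositions from xᵢ = zᵢ/(1+ψ(Kᵢ−1)), yᵢ = Kᵢxᵢ:
  1: x = 0.2661, y = 0.4584
  2: x = 0.2890, y = 0.4072
  3: x = 0.4449, y = 0.1344

x_2 = 0.2890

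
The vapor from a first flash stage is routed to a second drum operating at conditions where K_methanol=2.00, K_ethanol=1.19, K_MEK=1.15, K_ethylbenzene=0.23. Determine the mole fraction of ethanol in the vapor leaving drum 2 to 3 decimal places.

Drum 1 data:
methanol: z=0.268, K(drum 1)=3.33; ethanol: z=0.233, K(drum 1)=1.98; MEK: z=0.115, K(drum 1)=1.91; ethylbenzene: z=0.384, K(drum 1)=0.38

y_ethanol (drum 2) = 0.298

Drum 1:
Newton iteration, ψ₁⁰ = 0.5:
  ψ₁ = 0.500: g = 0.1686, g' = -0.766 → ψ₁ = 0.720
Converged at ψ₁ = 0.720.
Drum-1 compositions:
  methanol: x = 0.100, y = 0.333
  ethanol: x = 0.137, y = 0.270
  MEK: x = 0.069, y = 0.133
  ethylbenzene: x = 0.694, y = 0.264
Drum-2 feed = drum-1 vapor: z₂ = (0.3332, 0.2704, 0.1327, 0.2637).
Drum 2:
Newton iteration, ψ₂⁰ = 0.38:
  ψ₂ = 0.380: g = 0.0212, g' = -0.499 → ψ₂ = 0.423
  ψ₂ = 0.423: g = -0.0004, g' = -0.519 → ψ₂ = 0.422
Converged at ψ₂ = 0.422.
  methanol: x = 0.234, y = 0.469
  ethanol: x = 0.250, y = 0.298
  MEK: x = 0.125, y = 0.144
  ethylbenzene: x = 0.390, y = 0.090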